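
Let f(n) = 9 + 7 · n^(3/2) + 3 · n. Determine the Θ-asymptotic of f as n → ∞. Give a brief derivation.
f(n) ∈ Θ(n^(3/2))

Compare the terms by growth order. For large n, n^a · (log n)^b dominates n^a' · (log n)^b' iff a > a', or (a = a' and b > b'). Ranking the 3 terms shows the dominant one is 7 · n^(3/2). Hence f(n) ∈ Θ(n^(3/2)).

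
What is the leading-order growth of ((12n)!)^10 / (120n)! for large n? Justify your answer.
((12n)!)^10/(120n)! ~ ((2π·12n)^(9/2) / sqrt(10)) · 10^(−10·12n)  →  0

Write N = 12n. Stirling: N! ~ sqrt(2π N)(N/e)^N and (10N)! ~ sqrt(2π·10N)·(10N/e)^(10N).
  (N!)^10/(10N)! ~ (2π N)^(10/2) (N/e)^(10N) / [sqrt(2π·10N) (10N/e)^(10N)]
     = (2π N)^(10/2) / sqrt(2π·10N) · (N/(10N))^(10N)
     = (2π N)^((10−1)/2) / sqrt(10) · 10^(−10N).
Since 10^10 > 1, the factor 10^(−10N) decays exponentially, so the ratio → 0. Substituting N = 12n gives the stated form.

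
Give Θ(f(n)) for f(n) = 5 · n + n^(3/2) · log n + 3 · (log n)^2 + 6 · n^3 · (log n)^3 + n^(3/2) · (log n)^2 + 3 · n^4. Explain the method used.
f(n) ∈ Θ(n^4)

Compare the terms by growth order. For large n, n^a · (log n)^b dominates n^a' · (log n)^b' iff a > a', or (a = a' and b > b'). Ranking the 6 terms shows the dominant one is 3 · n^4. Hence f(n) ∈ Θ(n^4).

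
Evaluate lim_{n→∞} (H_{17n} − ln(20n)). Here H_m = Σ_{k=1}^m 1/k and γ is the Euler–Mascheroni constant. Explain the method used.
lim = ln(17/20) + γ

By Euler-Maclaurin, H_m = ln m + γ + O(1/m). So
  H_{17n} − ln(20n) = ln(17n) + γ − ln(20n) + O(1/n)
                       = ln(17/20) + γ + O(1/n).
Hence the limit is ln(17/20) + γ.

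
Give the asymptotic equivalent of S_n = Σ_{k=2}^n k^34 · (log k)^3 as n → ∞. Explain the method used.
S_n ~ n^35 · (log n)^3 / 35

By integral comparison, S_n = ∫_1^n x^34 · (log x)^3 dx + O(n^34 · (log n)^3). For the integral, the leading term of ∫_1^n x^34 (log x)^3 dx is n^35/35 · (log n)^3 (by repeated integration by parts; each step lowers the log-exponent and produces a relatively O(1/log n) correction). Hence S_n ~ n^35 · (log n)^3 / 35.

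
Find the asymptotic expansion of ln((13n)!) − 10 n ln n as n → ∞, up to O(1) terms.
ln((13n)!) − 10 n ln n = 3 n ln n + 13(ln 13 − 1) n + (1/2) ln(2π·13n) + O(1/n)

Stirling: ln((13n)!) = 13n ln(13n) − 13n + (1/2) ln(2π·13n) + O(1/n).
Expand 13n ln(13n) = 13n (ln n + ln 13) = 13n ln n + 13n ln 13.
Subtract 10n ln n: leading term is (13 − 10) n ln n = 3 n ln n. The next term is 13n ln 13 − 13n = 13(ln 13 − 1) n. Then the (1/2) ln(2π·13n) correction.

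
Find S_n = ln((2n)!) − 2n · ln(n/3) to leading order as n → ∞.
S_n ~ 2n · (ln 6 − 1) + O(ln n)

Stirling: ln((2n)!) = 2n ln(2n) − 2n + O(ln n).
  S_n = 2n ln(2n) − 2n − 2n ln(n/3) + O(ln n)
      = 2n ln(2n) − 2n ln n + 2n ln 3 − 2n + O(ln n)
      = 2n ln 2 + 2n ln 3 − 2n + O(ln n)
      = 2n (ln 6 − 1) + O(ln n).
Numerically ln(6) − 1 ≈ 0.7918.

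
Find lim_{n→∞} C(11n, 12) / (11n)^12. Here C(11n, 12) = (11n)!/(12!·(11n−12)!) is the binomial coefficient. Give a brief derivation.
lim = 1/12! = 1/479001600

With N = 11n → ∞: C(N, 12) / N^12 = [N(N−1)…(N−11)] / (12! · N^12) = (1/12!) · 1 · (1 − 1/(11n)) · … · (1 − 11/(11n)). Each factor → 1 as N → ∞, so the limit is 1/12! = 1/479001600.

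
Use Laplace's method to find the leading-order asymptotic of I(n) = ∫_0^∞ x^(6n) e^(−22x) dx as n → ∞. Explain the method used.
I(n) ~ (sqrt(2π·6n) / 22) · (6n/(22e))^(6n)

Write the integrand as exp(6n ln x − 22x) and set f(x) = 6n ln x − 22x. Then f'(x) = 6n/x − 22 = 0 at x* = 6n/22, and f''(x*) = −6n/x*^2 = −22^2/(6n). Laplace's method (interior maximum) gives
  I(n) ~ e^(f(x*)) · sqrt(2π / |f''(x*)|)
        = exp(6n ln(6n/22) − 6n) · sqrt(2π · 6n / 22^2)
        = (6n/22)^(6n) e^(−6n) · sqrt(2π·6n) / 22
        = (sqrt(2π·6n) / 22) · (6n/(22e))^(6n).
This matches Γ(6n+1)/22^(6n+1) with Stirling applied to Γ.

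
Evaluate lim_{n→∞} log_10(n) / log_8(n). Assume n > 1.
lim = ln(8) / ln(10) = log_10(8)

Change of base: log_10(n) = ln n / ln 10 and log_8(n) = ln n / ln 8. The ratio is (ln n / ln 10) · (ln 8 / ln n) = ln 8 / ln 10, a constant independent of n. So the limit is ln 8 / ln 10 = log_10(8).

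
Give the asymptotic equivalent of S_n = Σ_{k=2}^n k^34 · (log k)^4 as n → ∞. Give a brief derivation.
S_n ~ n^35 · (log n)^4 / 35

By integral comparison, S_n = ∫_1^n x^34 · (log x)^4 dx + O(n^34 · (log n)^4). For the integral, the leading term of ∫_1^n x^34 (log x)^4 dx is n^35/35 · (log n)^4 (by repeated integration by parts; each step lowers the log-exponent and produces a relatively O(1/log n) correction). Hence S_n ~ n^35 · (log n)^4 / 35.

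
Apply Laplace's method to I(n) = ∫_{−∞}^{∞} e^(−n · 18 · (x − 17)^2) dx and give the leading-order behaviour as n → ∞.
I(n) = sqrt(π/(18n))

Here φ(x) = 18 · (x − 17)^2 has its unique minimum at x* = 17 with φ(x*) = 0 and φ''(x*) = 36. Laplace's method gives
  I(n) ~ e^(−n φ(x*)) · sqrt(2π / (n · φ''(x*))) = sqrt(2π / (36n)) = sqrt(π/(18n)).
This is exact: substituting u = (x − 17)·sqrt(18n) gives I(n) = (1/sqrt(18n)) ∫_{−∞}^{∞} e^(−u^2) du = sqrt(π/(18n)).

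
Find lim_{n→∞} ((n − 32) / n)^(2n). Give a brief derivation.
lim = e^(−64)

Rewrite as (1 − 32/n)^(2n). By the standard limit (1 + x/n)^n → e^x, we have (1 − 32/n)^n → e^(−32), and raising to the 2nd power gives e^(−64).
More precisely, ln[(1 − 32/n)^(2n)] = 2n · ln(1 − 32/n) = 2n · (-32/n + O(1/n^2)) = -64 + O(1/n) → -64.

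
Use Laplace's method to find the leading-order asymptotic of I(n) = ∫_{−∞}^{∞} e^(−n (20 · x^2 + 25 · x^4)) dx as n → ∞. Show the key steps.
I(n) ~ sqrt(π/(20n))

φ(x) = 20 · x^2 + 25 · x^4 has its unique global minimum at x* = 0 (since φ'(x) = 40x + 100x^3 = 0 only at x = 0 for real x with both coefficients positive, and φ → ∞ as |x| → ∞). At x* = 0, φ(0) = 0 and φ''(0) = 40. Laplace's method then gives
  I(n) ~ sqrt(2π / (n · φ''(0))) · e^(−n φ(0)) = sqrt(2π / (40n)) = sqrt(π/(20n)).
The 25 · x^4 term contributes only at subleading order (an O(1/n) relative correction).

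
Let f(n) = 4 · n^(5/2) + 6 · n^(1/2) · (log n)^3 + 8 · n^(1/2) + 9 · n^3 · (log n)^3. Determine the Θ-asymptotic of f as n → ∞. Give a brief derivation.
f(n) ∈ Θ(n^3 · (log n)^3)

Compare the terms by growth order. For large n, n^a · (log n)^b dominates n^a' · (log n)^b' iff a > a', or (a = a' and b > b'). Ranking the 4 terms shows the dominant one is 9 · n^3 · (log n)^3. Hence f(n) ∈ Θ(n^3 · (log n)^3).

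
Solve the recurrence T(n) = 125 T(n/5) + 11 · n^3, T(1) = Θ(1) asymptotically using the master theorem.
T(n) = Θ(n^3 log n)

log_5 125 = 3, and f(n) = 11 · n^3 = Θ(n^(log_5 125)). This is Case 2 of the master theorem: T(n) = Θ(f(n) · log n) = Θ(n^3 log n).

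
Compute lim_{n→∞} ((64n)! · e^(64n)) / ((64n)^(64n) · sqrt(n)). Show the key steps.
lim = sqrt(2π·64)

Stirling: (64n)! ~ sqrt(2π·64n) · (64n/e)^(64n). Hence
  (64n)! · e^(64n) / (64n)^(64n) ~ sqrt(2π·64n).
Dividing by sqrt(n): sqrt(2π·64n) / sqrt(n) = sqrt(2π·64) · n^((1−1)/2), so the limit is sqrt(2π·64).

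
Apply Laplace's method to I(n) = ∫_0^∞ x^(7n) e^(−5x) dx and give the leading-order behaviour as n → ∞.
I(n) ~ (sqrt(2π·7n) / 5) · (7n/(5e))^(7n)

Write the integrand as exp(7n ln x − 5x) and set f(x) = 7n ln x − 5x. Then f'(x) = 7n/x − 5 = 0 at x* = 7n/5, and f''(x*) = −7n/x*^2 = −5^2/(7n). Laplace's method (interior maximum) gives
  I(n) ~ e^(f(x*)) · sqrt(2π / |f''(x*)|)
        = exp(7n ln(7n/5) − 7n) · sqrt(2π · 7n / 5^2)
        = (7n/5)^(7n) e^(−7n) · sqrt(2π·7n) / 5
        = (sqrt(2π·7n) / 5) · (7n/(5e))^(7n).
This matches Γ(7n+1)/5^(7n+1) with Stirling applied to Γ.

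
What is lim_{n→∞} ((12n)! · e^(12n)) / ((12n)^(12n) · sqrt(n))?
lim = sqrt(2π·12)

Stirling: (12n)! ~ sqrt(2π·12n) · (12n/e)^(12n). Hence
  (12n)! · e^(12n) / (12n)^(12n) ~ sqrt(2π·12n).
Dividing by sqrt(n): sqrt(2π·12n) / sqrt(n) = sqrt(2π·12) · n^((1−1)/2), so the limit is sqrt(2π·12).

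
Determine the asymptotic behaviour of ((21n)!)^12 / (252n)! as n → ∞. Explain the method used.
((21n)!)^12/(252n)! ~ ((2π·21n)^(11/2) / sqrt(12)) · 12^(−12·21n)  →  0

Write N = 21n. Stirling: N! ~ sqrt(2π N)(N/e)^N and (12N)! ~ sqrt(2π·12N)·(12N/e)^(12N).
  (N!)^12/(12N)! ~ (2π N)^(12/2) (N/e)^(12N) / [sqrt(2π·12N) (12N/e)^(12N)]
     = (2π N)^(12/2) / sqrt(2π·12N) · (N/(12N))^(12N)
     = (2π N)^((12−1)/2) / sqrt(12) · 12^(−12N).
Since 12^12 > 1, the factor 12^(−12N) decays exponentially, so the ratio → 0. Substituting N = 21n gives the stated form.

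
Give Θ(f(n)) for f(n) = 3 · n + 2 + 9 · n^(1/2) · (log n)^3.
f(n) ∈ Θ(n)

Compare the terms by growth order. For large n, n^a · (log n)^b dominates n^a' · (log n)^b' iff a > a', or (a = a' and b > b'). Ranking the 3 terms shows the dominant one is 3 · n. Hence f(n) ∈ Θ(n).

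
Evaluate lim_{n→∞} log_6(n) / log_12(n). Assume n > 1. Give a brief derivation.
lim = ln(12) / ln(6) = log_6(12)

Change of base: log_6(n) = ln n / ln 6 and log_12(n) = ln n / ln 12. The ratio is (ln n / ln 6) · (ln 12 / ln n) = ln 12 / ln 6, a constant independent of n. So the limit is ln 12 / ln 6 = log_6(12).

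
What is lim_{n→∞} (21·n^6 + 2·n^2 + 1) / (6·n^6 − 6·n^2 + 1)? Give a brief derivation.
lim = 21/6 = 7/2

For large n the leading n^6 terms dominate both numerator and denominator. Dividing top and bottom by n^6, every other term tends to 0, leaving 21/6 = 7/2.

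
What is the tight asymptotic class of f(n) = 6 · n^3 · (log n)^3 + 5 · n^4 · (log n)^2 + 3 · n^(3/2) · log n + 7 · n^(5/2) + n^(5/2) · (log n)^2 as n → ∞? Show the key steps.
f(n) ∈ Θ(n^4 · (log n)^2)

Compare the terms by growth order. For large n, n^a · (log n)^b dominates n^a' · (log n)^b' iff a > a', or (a = a' and b > b'). Ranking the 5 terms shows the dominant one is 5 · n^4 · (log n)^2. Hence f(n) ∈ Θ(n^4 · (log n)^2).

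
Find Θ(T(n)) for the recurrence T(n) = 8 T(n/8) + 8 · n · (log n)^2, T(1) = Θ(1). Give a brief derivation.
T(n) = Θ(n · (log n)^3)

Here log_8 8 = 1 and f(n) = 8 · n · (log n)^2 = Θ(n^(log_8 8) · (log n)^2). This is the extended Case 2 of the master theorem (f matches the critical exponent up to log factors), giving T(n) = Θ(n^(log_8 8) · (log n)^(2+1)) = Θ(n · (log n)^3).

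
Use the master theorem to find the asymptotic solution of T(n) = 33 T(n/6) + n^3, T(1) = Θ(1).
T(n) = Θ(n^3)

log_6 33 ≈ 1.951. f(n) = n^3 dominates n^(log_6 33) since 3 > 1.951, and the regularity condition a·f(n/b) = 33·(n/6)^3 = (33/216)·n^3 ≤ c·f(n) holds with c = 33/216 ≈ 0.153 < 1. So this is Case 3: T(n) = Θ(f(n)) = Θ(n^3).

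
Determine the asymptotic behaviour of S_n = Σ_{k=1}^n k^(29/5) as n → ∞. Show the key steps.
S_n ~ (5/34) · n^(34/5)

Integral comparison: Σ_{k=1}^n k^(29/5) = ∫_0^n x^(29/5) dx + O(n^(29/5)). The integral is n^(1 + 29/5) / (1 + 29/5) = n^((29+5)/5) / ((29+5)/5) = (5/34) · n^(34/5).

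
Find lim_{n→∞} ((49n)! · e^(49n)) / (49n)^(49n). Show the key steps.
lim = ∞

Stirling: (49n)! ~ sqrt(2π·49n) · (49n/e)^(49n). Hence
  (49n)! · e^(49n) / (49n)^(49n) ~ sqrt(2π·49n) = sqrt(2π·49) · sqrt(n) → ∞.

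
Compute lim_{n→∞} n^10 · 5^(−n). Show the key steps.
lim = 0

Exponentials with base > 1 dominate every fixed polynomial: for any fixed c, n^c / 5^n → 0 as n → ∞ (e.g. by the ratio test, or by writing 5^n = e^(n ln 5) and noting e^(n ln 5) / n^c → ∞). Hence n^10 · 5^(−n) = n^10 / 5^n → 0.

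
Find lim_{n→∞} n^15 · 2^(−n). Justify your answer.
lim = 0

Exponentials with base > 1 dominate every fixed polynomial: for any fixed c, n^c / 2^n → 0 as n → ∞ (e.g. by the ratio test, or by writing 2^n = e^(n ln 2) and noting e^(n ln 2) / n^c → ∞). Hence n^15 · 2^(−n) = n^15 / 2^n → 0.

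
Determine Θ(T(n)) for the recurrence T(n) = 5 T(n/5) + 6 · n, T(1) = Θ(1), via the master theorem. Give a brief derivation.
T(n) = Θ(n log n)

log_5 5 = 1, and f(n) = 6 · n = Θ(n^(log_5 5)). This is Case 2 of the master theorem: T(n) = Θ(f(n) · log n) = Θ(n log n).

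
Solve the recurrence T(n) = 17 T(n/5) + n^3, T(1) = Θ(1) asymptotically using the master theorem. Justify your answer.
T(n) = Θ(n^3)

log_5 17 ≈ 1.760. f(n) = n^3 dominates n^(log_5 17) since 3 > 1.760, and the regularity condition a·f(n/b) = 17·(n/5)^3 = (17/125)·n^3 ≤ c·f(n) holds with c = 17/125 ≈ 0.136 < 1. So this is Case 3: T(n) = Θ(f(n)) = Θ(n^3).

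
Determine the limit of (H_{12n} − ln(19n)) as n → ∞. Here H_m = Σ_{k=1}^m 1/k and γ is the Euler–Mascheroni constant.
lim = ln(12/19) + γ

By Euler-Maclaurin, H_m = ln m + γ + O(1/m). So
  H_{12n} − ln(19n) = ln(12n) + γ − ln(19n) + O(1/n)
                       = ln(12/19) + γ + O(1/n).
Hence the limit is ln(12/19) + γ.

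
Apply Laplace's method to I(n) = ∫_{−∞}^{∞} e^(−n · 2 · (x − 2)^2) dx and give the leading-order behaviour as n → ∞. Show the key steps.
I(n) = sqrt(π/(2n))

Here φ(x) = 2 · (x − 2)^2 has its unique minimum at x* = 2 with φ(x*) = 0 and φ''(x*) = 4. Laplace's method gives
  I(n) ~ e^(−n φ(x*)) · sqrt(2π / (n · φ''(x*))) = sqrt(2π / (4n)) = sqrt(π/(2n)).
This is exact: substituting u = (x − 2)·sqrt(2n) gives I(n) = (1/sqrt(2n)) ∫_{−∞}^{∞} e^(−u^2) du = sqrt(π/(2n)).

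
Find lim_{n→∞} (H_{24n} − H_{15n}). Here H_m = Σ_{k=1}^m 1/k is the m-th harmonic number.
lim = ln(24/15) = ln(8/5)

Euler-Maclaurin gives H_m = ln m + γ + 1/(2m) + O(1/m^2). The γ and O(1/m) terms cancel in the difference:
  H_{24n} − H_{15n} = ln(24n) − ln(15n) + O(1/n) = ln(24/15) + O(1/n).
Hence the limit is ln(24/15) = ln(8/5).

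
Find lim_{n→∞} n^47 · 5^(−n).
lim = 0

Exponentials with base > 1 dominate every fixed polynomial: for any fixed c, n^c / 5^n → 0 as n → ∞ (e.g. by the ratio test, or by writing 5^n = e^(n ln 5) and noting e^(n ln 5) / n^c → ∞). Hence n^47 · 5^(−n) = n^47 / 5^n → 0.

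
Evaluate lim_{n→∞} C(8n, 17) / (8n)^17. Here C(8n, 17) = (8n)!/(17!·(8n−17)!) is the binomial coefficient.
lim = 1/17! = 1/355687428096000

With N = 8n → ∞: C(N, 17) / N^17 = [N(N−1)…(N−16)] / (17! · N^17) = (1/17!) · 1 · (1 − 1/(8n)) · … · (1 − 16/(8n)). Each factor → 1 as N → ∞, so the limit is 1/17! = 1/355687428096000.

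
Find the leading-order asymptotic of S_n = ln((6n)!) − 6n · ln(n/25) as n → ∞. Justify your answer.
S_n ~ 6n · (ln 150 − 1) + O(ln n)

Stirling: ln((6n)!) = 6n ln(6n) − 6n + O(ln n).
  S_n = 6n ln(6n) − 6n − 6n ln(n/25) + O(ln n)
      = 6n ln(6n) − 6n ln n + 6n ln 25 − 6n + O(ln n)
      = 6n ln 6 + 6n ln 25 − 6n + O(ln n)
      = 6n (ln 150 − 1) + O(ln n).
Numerically ln(150) − 1 ≈ 4.0106.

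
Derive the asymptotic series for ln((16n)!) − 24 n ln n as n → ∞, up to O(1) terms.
ln((16n)!) − 24 n ln n = −8 n ln n + 16(ln 16 − 1) n + (1/2) ln(2π·16n) + O(1/n)

Stirling: ln((16n)!) = 16n ln(16n) − 16n + (1/2) ln(2π·16n) + O(1/n).
Expand 16n ln(16n) = 16n (ln n + ln 16) = 16n ln n + 16n ln 16.
Subtract 24n ln n: leading term is (16 − 24) n ln n = −8 n ln n. The next term is 16n ln 16 − 16n = 16(ln 16 − 1) n. Then the (1/2) ln(2π·16n) correction.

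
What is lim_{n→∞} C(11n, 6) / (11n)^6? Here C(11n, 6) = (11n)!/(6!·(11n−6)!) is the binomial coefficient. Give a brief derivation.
lim = 1/6! = 1/720

With N = 11n → ∞: C(N, 6) / N^6 = [N(N−1)…(N−5)] / (6! · N^6) = (1/6!) · 1 · (1 − 1/(11n)) · … · (1 − 5/(11n)). Each factor → 1 as N → ∞, so the limit is 1/6! = 1/720.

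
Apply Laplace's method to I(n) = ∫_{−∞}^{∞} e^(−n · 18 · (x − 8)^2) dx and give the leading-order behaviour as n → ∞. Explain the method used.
I(n) = sqrt(π/(18n))

Here φ(x) = 18 · (x − 8)^2 has its unique minimum at x* = 8 with φ(x*) = 0 and φ''(x*) = 36. Laplace's method gives
  I(n) ~ e^(−n φ(x*)) · sqrt(2π / (n · φ''(x*))) = sqrt(2π / (36n)) = sqrt(π/(18n)).
This is exact: substituting u = (x − 8)·sqrt(18n) gives I(n) = (1/sqrt(18n)) ∫_{−∞}^{∞} e^(−u^2) du = sqrt(π/(18n)).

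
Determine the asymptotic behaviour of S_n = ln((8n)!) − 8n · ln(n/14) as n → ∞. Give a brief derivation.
S_n ~ 8n · (ln 112 − 1) + O(ln n)

Stirling: ln((8n)!) = 8n ln(8n) − 8n + O(ln n).
  S_n = 8n ln(8n) − 8n − 8n ln(n/14) + O(ln n)
      = 8n ln(8n) − 8n ln n + 8n ln 14 − 8n + O(ln n)
      = 8n ln 8 + 8n ln 14 − 8n + O(ln n)
      = 8n (ln 112 − 1) + O(ln n).
Numerically ln(112) − 1 ≈ 3.7185.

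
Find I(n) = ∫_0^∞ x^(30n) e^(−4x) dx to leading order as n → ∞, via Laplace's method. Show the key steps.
I(n) ~ (sqrt(2π·30n) / 4) · (30n/(4e))^(30n)

Write the integrand as exp(30n ln x − 4x) and set f(x) = 30n ln x − 4x. Then f'(x) = 30n/x − 4 = 0 at x* = 30n/4, and f''(x*) = −30n/x*^2 = −4^2/(30n). Laplace's method (interior maximum) gives
  I(n) ~ e^(f(x*)) · sqrt(2π / |f''(x*)|)
        = exp(30n ln(30n/4) − 30n) · sqrt(2π · 30n / 4^2)
        = (30n/4)^(30n) e^(−30n) · sqrt(2π·30n) / 4
        = (sqrt(2π·30n) / 4) · (30n/(4e))^(30n).
This matches Γ(30n+1)/4^(30n+1) with Stirling applied to Γ.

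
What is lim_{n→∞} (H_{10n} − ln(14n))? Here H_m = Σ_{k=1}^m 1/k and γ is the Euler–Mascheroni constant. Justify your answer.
lim = ln(5/7) + γ

By Euler-Maclaurin, H_m = ln m + γ + O(1/m). So
  H_{10n} − ln(14n) = ln(10n) + γ − ln(14n) + O(1/n)
                       = ln(10/14) + γ + O(1/n).
Hence the limit is ln(10/14) + γ (= ln(5/7)).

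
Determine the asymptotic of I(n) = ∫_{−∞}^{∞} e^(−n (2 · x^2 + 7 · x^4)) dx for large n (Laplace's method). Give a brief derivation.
I(n) ~ sqrt(π/(2n))

φ(x) = 2 · x^2 + 7 · x^4 has its unique global minimum at x* = 0 (since φ'(x) = 4x + 28x^3 = 0 only at x = 0 for real x with both coefficients positive, and φ → ∞ as |x| → ∞). At x* = 0, φ(0) = 0 and φ''(0) = 4. Laplace's method then gives
  I(n) ~ sqrt(2π / (n · φ''(0))) · e^(−n φ(0)) = sqrt(2π / (4n)) = sqrt(π/(2n)).
The 7 · x^4 term contributes only at subleading order (an O(1/n) relative correction).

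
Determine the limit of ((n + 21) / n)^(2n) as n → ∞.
lim = e^42

Rewrite as (1 + 21/n)^(2n). By the standard limit (1 + x/n)^n → e^x, we have (1 + 21/n)^n → e^21, and raising to the 2nd power gives e^42.
More precisely, ln[(1 + 21/n)^(2n)] = 2n · ln(1 + 21/n) = 2n · (21/n + O(1/n^2)) = 42 + O(1/n) → 42.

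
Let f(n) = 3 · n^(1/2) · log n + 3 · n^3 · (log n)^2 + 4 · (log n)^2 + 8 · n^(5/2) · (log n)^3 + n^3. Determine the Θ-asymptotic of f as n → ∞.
f(n) ∈ Θ(n^3 · (log n)^2)

Compare the terms by growth order. For large n, n^a · (log n)^b dominates n^a' · (log n)^b' iff a > a', or (a = a' and b > b'). Ranking the 5 terms shows the dominant one is 3 · n^3 · (log n)^2. Hence f(n) ∈ Θ(n^3 · (log n)^2).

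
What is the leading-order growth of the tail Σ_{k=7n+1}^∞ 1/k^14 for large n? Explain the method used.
Σ_{k>7n} 1/k^14 ~ 1/(13 · (7n)^13)

Compare to the integral: ∫_{7n}^∞ x^(−14) dx = [−x^(−13)/13]_{7n}^∞ = 1/((14−1)·(7n)^13). Euler-Maclaurin then gives
  Σ_{k>7n} 1/k^14 = ∫_{7n}^∞ dx/x^14 − 1/(2·(7n)^14) + O(1/(7n)^15).
(Equivalently this is ζ(14) − Σ_{k≤7n} 1/k^14.)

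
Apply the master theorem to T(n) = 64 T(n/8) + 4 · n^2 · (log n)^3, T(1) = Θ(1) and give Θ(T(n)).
T(n) = Θ(n^2 · (log n)^4)

Here log_8 64 = 2 and f(n) = 4 · n^2 · (log n)^3 = Θ(n^(log_8 64) · (log n)^3). This is the extended Case 2 of the master theorem (f matches the critical exponent up to log factors), giving T(n) = Θ(n^(log_8 64) · (log n)^(3+1)) = Θ(n^2 · (log n)^4).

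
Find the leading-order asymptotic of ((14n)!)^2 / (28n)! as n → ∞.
((14n)!)^2/(28n)! ~ ((2π·14n)^(1/2) / sqrt(2)) · 2^(−2·14n)  →  0

Write N = 14n. Stirling: N! ~ sqrt(2π N)(N/e)^N and (2N)! ~ sqrt(2π·2N)·(2N/e)^(2N).
  (N!)^2/(2N)! ~ (2π N)^(2/2) (N/e)^(2N) / [sqrt(2π·2N) (2N/e)^(2N)]
     = (2π N)^(2/2) / sqrt(2π·2N) · (N/(2N))^(2N)
     = (2π N)^((2−1)/2) / sqrt(2) · 2^(−2N).
Since 2^2 > 1, the factor 2^(−2N) decays exponentially, so the ratio → 0. Substituting N = 14n gives the stated form.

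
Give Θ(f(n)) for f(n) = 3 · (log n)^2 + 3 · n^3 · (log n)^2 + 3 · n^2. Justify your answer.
f(n) ∈ Θ(n^3 · (log n)^2)

Compare the terms by growth order. For large n, n^a · (log n)^b dominates n^a' · (log n)^b' iff a > a', or (a = a' and b > b'). Ranking the 3 terms shows the dominant one is 3 · n^3 · (log n)^2. Hence f(n) ∈ Θ(n^3 · (log n)^2).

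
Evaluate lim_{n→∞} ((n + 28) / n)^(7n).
lim = e^196

Rewrite as (1 + 28/n)^(7n). By the standard limit (1 + x/n)^n → e^x, we have (1 + 28/n)^n → e^28, and raising to the 7th power gives e^196.
More precisely, ln[(1 + 28/n)^(7n)] = 7n · ln(1 + 28/n) = 7n · (28/n + O(1/n^2)) = 196 + O(1/n) → 196.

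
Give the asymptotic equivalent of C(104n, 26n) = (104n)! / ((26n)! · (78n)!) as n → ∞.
C(104n, 26n) ~ (256/27)^(26n) · sqrt(2/(3π·26n))

Write N = 26n. Apply Stirling to each factorial:
  (4N)! ~ sqrt(2π·4N) · (4N/e)^(4N),
  N! ~ sqrt(2π N) · (N/e)^N,
  (3N)! ~ sqrt(2π·3N) · (3N/e)^(3N).
The exponential factors combine to (4N)^(4N) / (N^N · (3N)^(3N)) = 4^(4N)/3^(3N) = (4^4/3^3)^N = (256/27)^N.
The square-root prefactors combine to sqrt(2π·4N) / (sqrt(2π N)·sqrt(2π·3N)) = sqrt(4 / (2π·3·N)) = sqrt(2/(3π·26n)).
Substituting N = 26n: C(104n, 26n) ~ (256/27)^(26n) · sqrt(2/(3π·26n)).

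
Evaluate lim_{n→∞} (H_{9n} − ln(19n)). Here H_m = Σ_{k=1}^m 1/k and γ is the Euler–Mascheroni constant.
lim = ln(9/19) + γ

By Euler-Maclaurin, H_m = ln m + γ + O(1/m). So
  H_{9n} − ln(19n) = ln(9n) + γ − ln(19n) + O(1/n)
                       = ln(9/19) + γ + O(1/n).
Hence the limit is ln(9/19) + γ.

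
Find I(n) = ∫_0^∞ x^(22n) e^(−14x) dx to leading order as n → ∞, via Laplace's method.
I(n) ~ (sqrt(2π·22n) / 14) · (22n/(14e))^(22n)

Write the integrand as exp(22n ln x − 14x) and set f(x) = 22n ln x − 14x. Then f'(x) = 22n/x − 14 = 0 at x* = 22n/14, and f''(x*) = −22n/x*^2 = −14^2/(22n). Laplace's method (interior maximum) gives
  I(n) ~ e^(f(x*)) · sqrt(2π / |f''(x*)|)
        = exp(22n ln(22n/14) − 22n) · sqrt(2π · 22n / 14^2)
        = (22n/14)^(22n) e^(−22n) · sqrt(2π·22n) / 14
        = (sqrt(2π·22n) / 14) · (22n/(14e))^(22n).
This matches Γ(22n+1)/14^(22n+1) with Stirling applied to Γ.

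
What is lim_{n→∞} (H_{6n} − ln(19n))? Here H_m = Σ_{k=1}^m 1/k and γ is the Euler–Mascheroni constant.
lim = ln(6/19) + γ

By Euler-Maclaurin, H_m = ln m + γ + O(1/m). So
  H_{6n} − ln(19n) = ln(6n) + γ − ln(19n) + O(1/n)
                       = ln(6/19) + γ + O(1/n).
Hence the limit is ln(6/19) + γ.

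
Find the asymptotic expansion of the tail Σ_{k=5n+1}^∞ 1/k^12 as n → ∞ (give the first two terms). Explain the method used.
Σ_{k>5n} 1/k^12 = 1/(11 · (5n)^11) − 1/(2 · (5n)^12) + O(1/(5n)^13)

Compare to the integral: ∫_{5n}^∞ x^(−12) dx = [−x^(−11)/11]_{5n}^∞ = 1/((12−1)·(5n)^11). The Euler-Maclaurin correction adds −f(5n)/2 = −1/(2·(5n)^12). Euler-Maclaurin then gives
  Σ_{k>5n} 1/k^12 = ∫_{5n}^∞ dx/x^12 − 1/(2·(5n)^12) + O(1/(5n)^13).
(Equivalently this is ζ(12) − Σ_{k≤5n} 1/k^12.)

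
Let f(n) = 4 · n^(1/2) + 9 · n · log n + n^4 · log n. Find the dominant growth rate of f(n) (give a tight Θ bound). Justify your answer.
f(n) ∈ Θ(n^4 · log n)

Compare the terms by growth order. For large n, n^a · (log n)^b dominates n^a' · (log n)^b' iff a > a', or (a = a' and b > b'). Ranking the 3 terms shows the dominant one is n^4 · log n. Hence f(n) ∈ Θ(n^4 · log n).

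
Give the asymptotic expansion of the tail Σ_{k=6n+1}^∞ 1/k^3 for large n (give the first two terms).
Σ_{k>6n} 1/k^3 = 1/(2 · (6n)^2) − 1/(2 · (6n)^3) + O(1/(6n)^4)

Compare to the integral: ∫_{6n}^∞ x^(−3) dx = [−x^(−2)/2]_{6n}^∞ = 1/((3−1)·(6n)^2). The Euler-Maclaurin correction adds −f(6n)/2 = −1/(2·(6n)^3). Euler-Maclaurin then gives
  Σ_{k>6n} 1/k^3 = ∫_{6n}^∞ dx/x^3 − 1/(2·(6n)^3) + O(1/(6n)^4).
(Equivalently this is ζ(3) − Σ_{k≤6n} 1/k^3.)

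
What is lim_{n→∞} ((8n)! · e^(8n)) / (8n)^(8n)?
lim = ∞

Stirling: (8n)! ~ sqrt(2π·8n) · (8n/e)^(8n). Hence
  (8n)! · e^(8n) / (8n)^(8n) ~ sqrt(2π·8n) = sqrt(2π·8) · sqrt(n) → ∞.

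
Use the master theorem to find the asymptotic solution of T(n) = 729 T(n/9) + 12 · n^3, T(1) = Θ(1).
T(n) = Θ(n^3 log n)

log_9 729 = 3, and f(n) = 12 · n^3 = Θ(n^(log_9 729)). This is Case 2 of the master theorem: T(n) = Θ(f(n) · log n) = Θ(n^3 log n).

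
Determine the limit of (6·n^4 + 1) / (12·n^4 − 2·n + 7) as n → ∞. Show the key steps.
lim = 6/12 = 1/2

For large n the leading n^4 terms dominate both numerator and denominator. Dividing top and bottom by n^4, every other term tends to 0, leaving 6/12 = 1/2.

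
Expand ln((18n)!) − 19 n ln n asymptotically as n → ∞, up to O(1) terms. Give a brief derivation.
ln((18n)!) − 19 n ln n = −n ln n + 18(ln 18 − 1) n + (1/2) ln(2π·18n) + O(1/n)

Stirling: ln((18n)!) = 18n ln(18n) − 18n + (1/2) ln(2π·18n) + O(1/n).
Expand 18n ln(18n) = 18n (ln n + ln 18) = 18n ln n + 18n ln 18.
Subtract 19n ln n: leading term is (18 − 19) n ln n = −n ln n. The next term is 18n ln 18 − 18n = 18(ln 18 − 1) n. Then the (1/2) ln(2π·18n) correction.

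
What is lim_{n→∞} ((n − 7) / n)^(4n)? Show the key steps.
lim = e^(−28)

Rewrite as (1 − 7/n)^(4n). By the standard limit (1 + x/n)^n → e^x, we have (1 − 7/n)^n → e^(−7), and raising to the 4th power gives e^(−28).
More precisely, ln[(1 − 7/n)^(4n)] = 4n · ln(1 − 7/n) = 4n · (-7/n + O(1/n^2)) = -28 + O(1/n) → -28.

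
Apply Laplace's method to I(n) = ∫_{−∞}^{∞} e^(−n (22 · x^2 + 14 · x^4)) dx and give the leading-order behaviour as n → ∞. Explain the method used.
I(n) ~ sqrt(π/(22n))

φ(x) = 22 · x^2 + 14 · x^4 has its unique global minimum at x* = 0 (since φ'(x) = 44x + 56x^3 = 0 only at x = 0 for real x with both coefficients positive, and φ → ∞ as |x| → ∞). At x* = 0, φ(0) = 0 and φ''(0) = 44. Laplace's method then gives
  I(n) ~ sqrt(2π / (n · φ''(0))) · e^(−n φ(0)) = sqrt(2π / (44n)) = sqrt(π/(22n)).
The 14 · x^4 term contributes only at subleading order (an O(1/n) relative correction).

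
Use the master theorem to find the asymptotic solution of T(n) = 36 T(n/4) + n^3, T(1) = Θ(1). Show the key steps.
T(n) = Θ(n^3)

log_4 36 ≈ 2.585. f(n) = n^3 dominates n^(log_4 36) since 3 > 2.585, and the regularity condition a·f(n/b) = 36·(n/4)^3 = (36/64)·n^3 ≤ c·f(n) holds with c = 36/64 ≈ 0.562 < 1. So this is Case 3: T(n) = Θ(f(n)) = Θ(n^3).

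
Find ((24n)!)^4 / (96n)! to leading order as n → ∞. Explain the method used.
((24n)!)^4/(96n)! ~ ((2π·24n)^(3/2) / 2) · 4^(−4·24n)  →  0

Write N = 24n. Stirling: N! ~ sqrt(2π N)(N/e)^N and (4N)! ~ sqrt(2π·4N)·(4N/e)^(4N).
  (N!)^4/(4N)! ~ (2π N)^(4/2) (N/e)^(4N) / [sqrt(2π·4N) (4N/e)^(4N)]
     = (2π N)^(4/2) / sqrt(2π·4N) · (N/(4N))^(4N)
     = (2π N)^((4−1)/2) / 2 · 4^(−4N).
Since 4^4 > 1, the factor 4^(−4N) decays exponentially, so the ratio → 0. Substituting N = 24n gives the stated form.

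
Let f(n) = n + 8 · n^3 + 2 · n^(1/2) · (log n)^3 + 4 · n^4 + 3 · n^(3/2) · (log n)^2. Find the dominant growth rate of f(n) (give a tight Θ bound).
f(n) ∈ Θ(n^4)

Compare the terms by growth order. For large n, n^a · (log n)^b dominates n^a' · (log n)^b' iff a > a', or (a = a' and b > b'). Ranking the 5 terms shows the dominant one is 4 · n^4. Hence f(n) ∈ Θ(n^4).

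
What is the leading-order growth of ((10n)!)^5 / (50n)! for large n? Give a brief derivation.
((10n)!)^5/(50n)! ~ ((2π·10n)^(4/2) / sqrt(5)) · 5^(−5·10n)  →  0

Write N = 10n. Stirling: N! ~ sqrt(2π N)(N/e)^N and (5N)! ~ sqrt(2π·5N)·(5N/e)^(5N).
  (N!)^5/(5N)! ~ (2π N)^(5/2) (N/e)^(5N) / [sqrt(2π·5N) (5N/e)^(5N)]
     = (2π N)^(5/2) / sqrt(2π·5N) · (N/(5N))^(5N)
     = (2π N)^((5−1)/2) / sqrt(5) · 5^(−5N).
Since 5^5 > 1, the factor 5^(−5N) decays exponentially, so the ratio → 0. Substituting N = 10n gives the stated form.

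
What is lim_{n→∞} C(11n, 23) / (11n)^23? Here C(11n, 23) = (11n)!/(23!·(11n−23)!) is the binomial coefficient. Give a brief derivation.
lim = 1/23! = 1/25852016738884976640000

With N = 11n → ∞: C(N, 23) / N^23 = [N(N−1)…(N−22)] / (23! · N^23) = (1/23!) · 1 · (1 − 1/(11n)) · … · (1 − 22/(11n)). Each factor → 1 as N → ∞, so the limit is 1/23! = 1/25852016738884976640000.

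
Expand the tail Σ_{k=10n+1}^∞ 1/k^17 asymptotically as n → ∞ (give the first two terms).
Σ_{k>10n} 1/k^17 = 1/(16 · (10n)^16) − 1/(2 · (10n)^17) + O(1/(10n)^18)

Compare to the integral: ∫_{10n}^∞ x^(−17) dx = [−x^(−16)/16]_{10n}^∞ = 1/((17−1)·(10n)^16). The Euler-Maclaurin correction adds −f(10n)/2 = −1/(2·(10n)^17). Euler-Maclaurin then gives
  Σ_{k>10n} 1/k^17 = ∫_{10n}^∞ dx/x^17 − 1/(2·(10n)^17) + O(1/(10n)^18).
(Equivalently this is ζ(17) − Σ_{k≤10n} 1/k^17.)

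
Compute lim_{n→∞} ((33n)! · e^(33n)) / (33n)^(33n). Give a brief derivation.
lim = ∞

Stirling: (33n)! ~ sqrt(2π·33n) · (33n/e)^(33n). Hence
  (33n)! · e^(33n) / (33n)^(33n) ~ sqrt(2π·33n) = sqrt(2π·33) · sqrt(n) → ∞.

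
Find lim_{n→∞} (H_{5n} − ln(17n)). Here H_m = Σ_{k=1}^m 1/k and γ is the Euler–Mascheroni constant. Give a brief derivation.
lim = ln(5/17) + γ

By Euler-Maclaurin, H_m = ln m + γ + O(1/m). So
  H_{5n} − ln(17n) = ln(5n) + γ − ln(17n) + O(1/n)
                       = ln(5/17) + γ + O(1/n).
Hence the limit is ln(5/17) + γ.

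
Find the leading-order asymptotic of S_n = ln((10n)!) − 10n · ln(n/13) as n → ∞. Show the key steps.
S_n ~ 10n · (ln 130 − 1) + O(ln n)

Stirling: ln((10n)!) = 10n ln(10n) − 10n + O(ln n).
  S_n = 10n ln(10n) − 10n − 10n ln(n/13) + O(ln n)
      = 10n ln(10n) − 10n ln n + 10n ln 13 − 10n + O(ln n)
      = 10n ln 10 + 10n ln 13 − 10n + O(ln n)
      = 10n (ln 130 − 1) + O(ln n).
Numerically ln(130) − 1 ≈ 3.8675.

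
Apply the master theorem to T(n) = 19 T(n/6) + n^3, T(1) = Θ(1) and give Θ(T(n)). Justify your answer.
T(n) = Θ(n^3)

log_6 19 ≈ 1.643. f(n) = n^3 dominates n^(log_6 19) since 3 > 1.643, and the regularity condition a·f(n/b) = 19·(n/6)^3 = (19/216)·n^3 ≤ c·f(n) holds with c = 19/216 ≈ 0.088 < 1. So this is Case 3: T(n) = Θ(f(n)) = Θ(n^3).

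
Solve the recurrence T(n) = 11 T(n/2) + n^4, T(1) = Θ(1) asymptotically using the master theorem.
T(n) = Θ(n^4)

log_2 11 ≈ 3.459. f(n) = n^4 dominates n^(log_2 11) since 4 > 3.459, and the regularity condition a·f(n/b) = 11·(n/2)^4 = (11/16)·n^4 ≤ c·f(n) holds with c = 11/16 ≈ 0.688 < 1. So this is Case 3: T(n) = Θ(f(n)) = Θ(n^4).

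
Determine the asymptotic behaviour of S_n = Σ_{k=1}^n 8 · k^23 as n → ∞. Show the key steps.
S_n ~ n^24 / 3

By integral comparison (Euler-Maclaurin), Σ_{k=1}^n 8 · k^23 = 8 · ∫_0^n x^23 dx + O(n^23) = 8 · n^24/24 = n^24 / 3 + O(n^23). (Equivalently, Faulhaber's formula gives the same leading term.)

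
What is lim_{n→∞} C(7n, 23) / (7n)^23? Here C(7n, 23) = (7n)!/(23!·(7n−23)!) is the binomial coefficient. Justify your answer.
lim = 1/23! = 1/25852016738884976640000

With N = 7n → ∞: C(N, 23) / N^23 = [N(N−1)…(N−22)] / (23! · N^23) = (1/23!) · 1 · (1 − 1/(7n)) · … · (1 − 22/(7n)). Each factor → 1 as N → ∞, so the limit is 1/23! = 1/25852016738884976640000.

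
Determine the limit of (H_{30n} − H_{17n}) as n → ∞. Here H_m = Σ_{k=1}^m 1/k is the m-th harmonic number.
lim = ln(30/17)

Euler-Maclaurin gives H_m = ln m + γ + 1/(2m) + O(1/m^2). The γ and O(1/m) terms cancel in the difference:
  H_{30n} − H_{17n} = ln(30n) − ln(17n) + O(1/n) = ln(30/17) + O(1/n).
Hence the limit is ln(30/17).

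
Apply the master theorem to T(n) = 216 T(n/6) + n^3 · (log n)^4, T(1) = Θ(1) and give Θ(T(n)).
T(n) = Θ(n^3 · (log n)^5)

Here log_6 216 = 3 and f(n) = n^3 · (log n)^4 = Θ(n^(log_6 216) · (log n)^4). This is the extended Case 2 of the master theorem (f matches the critical exponent up to log factors), giving T(n) = Θ(n^(log_6 216) · (log n)^(4+1)) = Θ(n^3 · (log n)^5).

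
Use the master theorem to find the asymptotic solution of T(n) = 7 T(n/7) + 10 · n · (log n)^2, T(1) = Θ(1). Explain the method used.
T(n) = Θ(n · (log n)^3)

Here log_7 7 = 1 and f(n) = 10 · n · (log n)^2 = Θ(n^(log_7 7) · (log n)^2). This is the extended Case 2 of the master theorem (f matches the critical exponent up to log factors), giving T(n) = Θ(n^(log_7 7) · (log n)^(2+1)) = Θ(n · (log n)^3).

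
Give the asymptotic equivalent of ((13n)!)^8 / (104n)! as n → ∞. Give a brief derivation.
((13n)!)^8/(104n)! ~ ((2π·13n)^(7/2) / sqrt(8)) · 8^(−8·13n)  →  0

Write N = 13n. Stirling: N! ~ sqrt(2π N)(N/e)^N and (8N)! ~ sqrt(2π·8N)·(8N/e)^(8N).
  (N!)^8/(8N)! ~ (2π N)^(8/2) (N/e)^(8N) / [sqrt(2π·8N) (8N/e)^(8N)]
     = (2π N)^(8/2) / sqrt(2π·8N) · (N/(8N))^(8N)
     = (2π N)^((8−1)/2) / sqrt(8) · 8^(−8N).
Since 8^8 > 1, the factor 8^(−8N) decays exponentially, so the ratio → 0. Substituting N = 13n gives the stated form.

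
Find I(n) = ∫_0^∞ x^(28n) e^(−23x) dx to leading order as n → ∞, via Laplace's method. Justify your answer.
I(n) ~ (sqrt(2π·28n) / 23) · (28n/(23e))^(28n)

Write the integrand as exp(28n ln x − 23x) and set f(x) = 28n ln x − 23x. Then f'(x) = 28n/x − 23 = 0 at x* = 28n/23, and f''(x*) = −28n/x*^2 = −23^2/(28n). Laplace's method (interior maximum) gives
  I(n) ~ e^(f(x*)) · sqrt(2π / |f''(x*)|)
        = exp(28n ln(28n/23) − 28n) · sqrt(2π · 28n / 23^2)
        = (28n/23)^(28n) e^(−28n) · sqrt(2π·28n) / 23
        = (sqrt(2π·28n) / 23) · (28n/(23e))^(28n).
This matches Γ(28n+1)/23^(28n+1) with Stirling applied to Γ.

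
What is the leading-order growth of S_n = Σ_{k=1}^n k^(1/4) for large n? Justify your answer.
S_n ~ (4/5) · n^(5/4)

Integral comparison: Σ_{k=1}^n k^(1/4) = ∫_0^n x^(1/4) dx + O(n^(1/4)). The integral is n^(1 + 1/4) / (1 + 1/4) = n^((1+4)/4) / ((1+4)/4) = (4/5) · n^(5/4).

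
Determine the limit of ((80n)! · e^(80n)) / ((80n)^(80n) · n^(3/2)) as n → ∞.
lim = 0

Stirling: (80n)! ~ sqrt(2π·80n) · (80n/e)^(80n). Hence
  (80n)! · e^(80n) / (80n)^(80n) ~ sqrt(2π·80n).
Dividing by n^(3/2): sqrt(2π·80n) / n^(3/2) = sqrt(2π·80) · n^((1−3)/2), so the expression behaves like sqrt(2π·80) · n^((1−3)/2) → 0.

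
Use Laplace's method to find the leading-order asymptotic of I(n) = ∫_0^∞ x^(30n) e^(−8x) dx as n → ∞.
I(n) ~ (sqrt(2π·30n) / 8) · (30n/(8e))^(30n)

Write the integrand as exp(30n ln x − 8x) and set f(x) = 30n ln x − 8x. Then f'(x) = 30n/x − 8 = 0 at x* = 30n/8, and f''(x*) = −30n/x*^2 = −8^2/(30n). Laplace's method (interior maximum) gives
  I(n) ~ e^(f(x*)) · sqrt(2π / |f''(x*)|)
        = exp(30n ln(30n/8) − 30n) · sqrt(2π · 30n / 8^2)
        = (30n/8)^(30n) e^(−30n) · sqrt(2π·30n) / 8
        = (sqrt(2π·30n) / 8) · (30n/(8e))^(30n).
This matches Γ(30n+1)/8^(30n+1) with Stirling applied to Γ.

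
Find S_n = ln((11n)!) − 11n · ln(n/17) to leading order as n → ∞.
S_n ~ 11n · (ln 187 − 1) + O(ln n)

Stirling: ln((11n)!) = 11n ln(11n) − 11n + O(ln n).
  S_n = 11n ln(11n) − 11n − 11n ln(n/17) + O(ln n)
      = 11n ln(11n) − 11n ln n + 11n ln 17 − 11n + O(ln n)
      = 11n ln 11 + 11n ln 17 − 11n + O(ln n)
      = 11n (ln 187 − 1) + O(ln n).
Numerically ln(187) − 1 ≈ 4.2311.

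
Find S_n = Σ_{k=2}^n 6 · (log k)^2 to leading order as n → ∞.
S_n ~ 6 · n · (log n)^2

By integral comparison, S_n = ∫_1^n 6 · (log x)^2 dx + O((log n)^2). For the integral, the leading term of ∫_1^n (log x)^2 dx is n · (log n)^2 (by repeated integration by parts; each step lowers the log-exponent and produces a relatively O(1/log n) correction). Hence S_n ~ 6 · n · (log n)^2.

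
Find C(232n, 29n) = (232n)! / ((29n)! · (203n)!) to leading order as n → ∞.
C(232n, 29n) ~ (16777216/823543)^(29n) · sqrt(4/(7π·29n))

Write N = 29n. Apply Stirling to each factorial:
  (8N)! ~ sqrt(2π·8N) · (8N/e)^(8N),
  N! ~ sqrt(2π N) · (N/e)^N,
  (7N)! ~ sqrt(2π·7N) · (7N/e)^(7N).
The exponential factors combine to (8N)^(8N) / (N^N · (7N)^(7N)) = 8^(8N)/7^(7N) = (8^8/7^7)^N = (16777216/823543)^N.
The square-root prefactors combine to sqrt(2π·8N) / (sqrt(2π N)·sqrt(2π·7N)) = sqrt(8 / (2π·7·N)) = sqrt(4/(7π·29n)).
Substituting N = 29n: C(232n, 29n) ~ (16777216/823543)^(29n) · sqrt(4/(7π·29n)).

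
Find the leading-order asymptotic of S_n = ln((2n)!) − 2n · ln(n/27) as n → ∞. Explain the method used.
S_n ~ 2n · (ln 54 − 1) + O(ln n)

Stirling: ln((2n)!) = 2n ln(2n) − 2n + O(ln n).
  S_n = 2n ln(2n) − 2n − 2n ln(n/27) + O(ln n)
      = 2n ln(2n) − 2n ln n + 2n ln 27 − 2n + O(ln n)
      = 2n ln 2 + 2n ln 27 − 2n + O(ln n)
      = 2n (ln 54 − 1) + O(ln n).
Numerically ln(54) − 1 ≈ 2.9890.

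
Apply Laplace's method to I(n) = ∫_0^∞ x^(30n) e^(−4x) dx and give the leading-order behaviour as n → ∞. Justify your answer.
I(n) ~ (sqrt(2π·30n) / 4) · (30n/(4e))^(30n)

Write the integrand as exp(30n ln x − 4x) and set f(x) = 30n ln x − 4x. Then f'(x) = 30n/x − 4 = 0 at x* = 30n/4, and f''(x*) = −30n/x*^2 = −4^2/(30n). Laplace's method (interior maximum) gives
  I(n) ~ e^(f(x*)) · sqrt(2π / |f''(x*)|)
        = exp(30n ln(30n/4) − 30n) · sqrt(2π · 30n / 4^2)
        = (30n/4)^(30n) e^(−30n) · sqrt(2π·30n) / 4
        = (sqrt(2π·30n) / 4) · (30n/(4e))^(30n).
This matches Γ(30n+1)/4^(30n+1) with Stirling applied to Γ.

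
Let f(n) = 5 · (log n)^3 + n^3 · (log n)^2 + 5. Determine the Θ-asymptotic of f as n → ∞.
f(n) ∈ Θ(n^3 · (log n)^2)

Compare the terms by growth order. For large n, n^a · (log n)^b dominates n^a' · (log n)^b' iff a > a', or (a = a' and b > b'). Ranking the 3 terms shows the dominant one is n^3 · (log n)^2. Hence f(n) ∈ Θ(n^3 · (log n)^2).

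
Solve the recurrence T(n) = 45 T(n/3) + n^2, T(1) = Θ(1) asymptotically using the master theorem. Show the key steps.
T(n) = Θ(n^(log_3 45))

Master theorem: compare f(n) = n^2 to n^(log_3 45) where log_3 45 ≈ 3.465. Since 2 < log_3 45, we have f(n) = O(n^(log_3 45 − ε)) for some ε > 0 — Case 1. Hence T(n) = Θ(n^(log_3 45)).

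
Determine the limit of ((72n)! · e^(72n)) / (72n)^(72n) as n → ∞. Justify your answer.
lim = ∞

Stirling: (72n)! ~ sqrt(2π·72n) · (72n/e)^(72n). Hence
  (72n)! · e^(72n) / (72n)^(72n) ~ sqrt(2π·72n) = sqrt(2π·72) · sqrt(n) → ∞.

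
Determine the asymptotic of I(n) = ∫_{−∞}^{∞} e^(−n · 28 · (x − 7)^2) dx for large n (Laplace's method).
I(n) = sqrt(π/(28n))

Here φ(x) = 28 · (x − 7)^2 has its unique minimum at x* = 7 with φ(x*) = 0 and φ''(x*) = 56. Laplace's method gives
  I(n) ~ e^(−n φ(x*)) · sqrt(2π / (n · φ''(x*))) = sqrt(2π / (56n)) = sqrt(π/(28n)).
This is exact: substituting u = (x − 7)·sqrt(28n) gives I(n) = (1/sqrt(28n)) ∫_{−∞}^{∞} e^(−u^2) du = sqrt(π/(28n)).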